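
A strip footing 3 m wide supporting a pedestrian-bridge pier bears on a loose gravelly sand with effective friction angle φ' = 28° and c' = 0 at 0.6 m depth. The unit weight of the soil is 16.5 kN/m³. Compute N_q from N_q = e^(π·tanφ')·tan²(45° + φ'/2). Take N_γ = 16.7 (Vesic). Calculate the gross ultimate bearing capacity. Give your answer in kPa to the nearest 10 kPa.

q_ult ≈ 560 kPa

tan28° = 0.5317, so N_q = e^(π×0.5317)·tan²(59°) = 5.314 × 2.77 = 14.72.
Overburden at base level: q = 16.5 × 0.6 = 9.9 kPa.
Surcharge term q·N_q = 9.9 × 14.72 = 145.73 kPa; self-weight term 0.5·γ·B·N_γ = 0.5 × 16.5 × 3 × 16.7 = 413.32 kPa.
q_ult = 145.73 + 413.32 = 559.05 kPa.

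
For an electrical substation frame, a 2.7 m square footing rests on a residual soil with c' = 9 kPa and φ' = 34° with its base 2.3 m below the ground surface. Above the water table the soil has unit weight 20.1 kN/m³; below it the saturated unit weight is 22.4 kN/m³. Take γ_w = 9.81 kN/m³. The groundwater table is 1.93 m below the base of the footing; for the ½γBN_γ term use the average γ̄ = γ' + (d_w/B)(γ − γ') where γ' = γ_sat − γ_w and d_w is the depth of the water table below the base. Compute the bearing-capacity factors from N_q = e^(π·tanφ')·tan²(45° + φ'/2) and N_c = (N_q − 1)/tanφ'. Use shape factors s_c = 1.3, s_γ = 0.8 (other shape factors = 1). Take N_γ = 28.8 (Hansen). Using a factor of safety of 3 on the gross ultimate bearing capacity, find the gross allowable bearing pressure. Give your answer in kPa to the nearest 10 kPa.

N_q = e^(π·tan34°)·tan²(62°) = 29.44; N_c = (N_q − 1)/tanφ' = 42.16.
q = γ·D_f = 20.1 × 2.3 = 46.23 kPa.
γ' = 12.59 kN/m³; averaging over the depth B below the base, γ̄ = γ' + (d_w/B)(γ − γ') = 17.958 kN/m³.
c·N_c·s_c = 9 × 42.164 × 1.3 = 493.32 kPa
q·N_q = 46.23 × 29.44 = 1361 kPa
0.5·γ·B·N_γ·s_γ = 0.5 × 17.958 × 2.7 × 28.8 × 0.8 = 558.57 kPa
q_ult = 493.32 + 1361 + 558.57 = 2412.9 kPa.
q_all = 2412.9 / 3 = 804.3 kPa.

q_all ≈ 800 kPa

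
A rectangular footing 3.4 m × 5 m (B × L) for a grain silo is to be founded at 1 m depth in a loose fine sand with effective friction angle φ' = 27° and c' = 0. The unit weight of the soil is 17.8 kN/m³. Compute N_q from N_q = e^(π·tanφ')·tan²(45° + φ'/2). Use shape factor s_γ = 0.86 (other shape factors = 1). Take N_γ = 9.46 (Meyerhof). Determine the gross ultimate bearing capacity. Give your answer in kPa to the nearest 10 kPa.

q_ult ≈ 480 kPa

tan27° = 0.5095, so N_q = e^(π×0.5095)·tan²(58.5°) = 4.957 × 2.663 = 13.2.
Effective surcharge at the founding depth q = γ·D_f = 17.8 × 1 = 17.8 kPa.
q_ult = q·N_q + 0.5·γ·B·N_γ·s_γ
     = 17.8 × 13.199 + 0.5 × 17.8 × 3.4 × 9.46 × 0.86
     = 234.94 + 246.18 = 481.13 kPa.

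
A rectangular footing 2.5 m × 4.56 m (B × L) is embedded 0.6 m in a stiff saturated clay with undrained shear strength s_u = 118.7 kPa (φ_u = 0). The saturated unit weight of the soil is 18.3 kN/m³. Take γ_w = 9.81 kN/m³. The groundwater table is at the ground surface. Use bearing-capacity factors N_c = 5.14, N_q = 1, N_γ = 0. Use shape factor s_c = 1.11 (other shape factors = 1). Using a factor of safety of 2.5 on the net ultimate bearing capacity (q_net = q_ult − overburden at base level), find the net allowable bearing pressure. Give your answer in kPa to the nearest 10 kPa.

γ' = 18.3 − 9.81 = 8.49 kN/m³ (submerged throughout). q = 8.49 × 0.6 = 5.094 kPa.
c·N_c·s_c = 118.7 × 5.14 × 1.11 = 677.23 kPa
q·N_q = 5.094 × 1 = 5.094 kPa
q_ult = 677.23 + 5.094 = 682.32 kPa.
q_net = 682.32 − 5.094 = 677.23 kPa.
q_all(net) = 677.23 / 2.5 = 270.89 kPa.

q_all(net) ≈ 270 kPa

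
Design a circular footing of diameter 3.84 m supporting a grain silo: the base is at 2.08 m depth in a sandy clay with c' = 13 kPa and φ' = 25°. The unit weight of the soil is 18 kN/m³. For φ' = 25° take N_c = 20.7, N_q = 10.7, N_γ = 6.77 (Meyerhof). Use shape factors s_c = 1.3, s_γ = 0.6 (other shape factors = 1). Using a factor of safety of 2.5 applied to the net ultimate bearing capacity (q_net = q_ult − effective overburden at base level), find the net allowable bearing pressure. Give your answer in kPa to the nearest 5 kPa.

Effective surcharge at the founding depth q = γ·D_f = 18 × 2.08 = 37.44 kPa.
q_ult = c·N_c·s_c + q·N_q + 0.5·γ·B·N_γ·s_γ
     = 13 × 20.7 × 1.3 + 37.44 × 10.7 + 0.5 × 18 × 3.84 × 6.77 × 0.6
     = 349.83 + 400.61 + 140.38 = 890.82 kPa.
Net ultimate: q_net = 890.82 − 37.44 = 853.38 kPa.
q_all(net) = 853.38 / 2.5 = 341.35 kPa.

q_all(net) ≈ 340 kPa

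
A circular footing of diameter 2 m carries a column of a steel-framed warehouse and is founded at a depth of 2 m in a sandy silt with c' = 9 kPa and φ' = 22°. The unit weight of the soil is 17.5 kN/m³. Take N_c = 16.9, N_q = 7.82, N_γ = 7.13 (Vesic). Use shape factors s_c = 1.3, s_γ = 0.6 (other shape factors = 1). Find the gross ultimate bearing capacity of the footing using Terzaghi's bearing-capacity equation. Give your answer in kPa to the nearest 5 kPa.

Overburden at base level: q = 17.5 × 2 = 35 kPa.
Cohesion term c·N_c·s_c = 9 × 16.9 × 1.3 = 197.73 kPa; surcharge term q·N_q = 35 × 7.82 = 273.7 kPa; self-weight term 0.5·γ·B·N_γ·s_γ = 0.5 × 17.5 × 2 × 7.13 × 0.6 = 74.865 kPa.
q_ult = 197.73 + 273.7 + 74.865 = 546.29 kPa.

q_ult ≈ 545 kPa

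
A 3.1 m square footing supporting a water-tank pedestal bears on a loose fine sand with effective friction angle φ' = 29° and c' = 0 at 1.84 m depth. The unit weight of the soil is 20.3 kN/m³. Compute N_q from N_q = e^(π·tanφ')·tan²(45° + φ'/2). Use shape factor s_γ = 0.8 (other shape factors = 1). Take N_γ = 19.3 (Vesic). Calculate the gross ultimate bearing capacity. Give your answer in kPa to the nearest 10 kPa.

tan29° = 0.5543, so N_q = e^(π×0.5543)·tan²(59.5°) = 5.705 × 2.882 = 16.44.
q = γ·D_f = 20.3 × 1.84 = 37.352 kPa.
q·N_q = 37.352 × 16.443 = 614.19 kPa
0.5·γ·B·N_γ·s_γ = 0.5 × 20.3 × 3.1 × 19.3 × 0.8 = 485.82 kPa
q_ult = 614.19 + 485.82 = 1100 kPa.

q_ult ≈ 1100 kPa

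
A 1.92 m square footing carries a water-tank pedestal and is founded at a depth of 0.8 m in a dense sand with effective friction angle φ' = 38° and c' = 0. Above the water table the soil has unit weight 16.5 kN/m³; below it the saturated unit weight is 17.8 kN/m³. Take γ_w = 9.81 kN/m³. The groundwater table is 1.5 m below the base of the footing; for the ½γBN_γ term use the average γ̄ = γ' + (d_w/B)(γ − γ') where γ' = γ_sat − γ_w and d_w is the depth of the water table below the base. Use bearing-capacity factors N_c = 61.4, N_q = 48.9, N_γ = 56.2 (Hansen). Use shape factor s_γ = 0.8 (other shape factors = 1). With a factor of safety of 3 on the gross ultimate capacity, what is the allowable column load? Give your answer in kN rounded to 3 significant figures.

P_all ≈ 1570 kN

Overburden at base level: q = 16.5 × 0.8 = 13.2 kPa.
The water table is 1.5 m below the base (< B = 1.92 m), so the ½γBN_γ term uses γ̄ = γ' + (d_w/B)(γ − γ') = 7.99 + (1.5/1.92)(16.5 − 7.99) = 14.638 kN/m³.
Surcharge term q·N_q = 13.2 × 48.9 = 645.48 kPa; self-weight term 0.5·γ·B·N_γ·s_γ = 0.5 × 14.638 × 1.92 × 56.2 × 0.8 = 631.82 kPa.
q_ult = 645.48 + 631.82 = 1277.3 kPa.
Gross allowable pressure q_all = 1277.3 / 3 = 425.77 kPa.
Footing area = 3.6864 m², so allowable column load = 425.77 × 3.6864 = 1569.5 kN.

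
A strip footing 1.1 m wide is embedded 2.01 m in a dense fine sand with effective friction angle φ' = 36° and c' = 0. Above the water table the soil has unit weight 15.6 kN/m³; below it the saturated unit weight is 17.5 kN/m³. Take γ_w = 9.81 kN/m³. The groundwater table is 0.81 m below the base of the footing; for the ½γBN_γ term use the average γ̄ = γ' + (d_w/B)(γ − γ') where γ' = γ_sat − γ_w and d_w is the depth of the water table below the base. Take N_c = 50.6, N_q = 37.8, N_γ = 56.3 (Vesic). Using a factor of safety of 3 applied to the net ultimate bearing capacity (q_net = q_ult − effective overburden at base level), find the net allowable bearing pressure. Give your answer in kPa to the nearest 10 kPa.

q_all(net) ≈ 520 kPa

Effective surcharge at the founding depth q = γ·D_f = 15.6 × 2.01 = 31.356 kPa.
With d_w = 0.81 m < B, γ̄ = 7.69 + (0.81/1.1) × (15.6 − 7.69) = 13.515 kN/m³.
q_ult = q·N_q + 0.5·γ·B·N_γ
     = 31.356 × 37.8 + 0.5 × 13.515 × 1.1 × 56.3
     = 1185.3 + 418.48 = 1603.7 kPa.
Net ultimate: q_net = 1603.7 − 31.356 = 1572.4 kPa.
q_all(net) = 1572.4 / 3 = 524.13 kPa.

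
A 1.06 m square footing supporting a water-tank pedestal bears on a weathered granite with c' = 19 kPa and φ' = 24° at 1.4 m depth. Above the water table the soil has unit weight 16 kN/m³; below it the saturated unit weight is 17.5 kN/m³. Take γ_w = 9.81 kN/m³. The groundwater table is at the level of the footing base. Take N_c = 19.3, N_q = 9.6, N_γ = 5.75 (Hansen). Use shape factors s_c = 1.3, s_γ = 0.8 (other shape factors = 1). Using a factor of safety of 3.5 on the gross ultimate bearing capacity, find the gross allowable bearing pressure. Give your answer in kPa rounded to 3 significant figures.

q_all ≈ 203 kPa

q = γ·D_f = 16 × 1.4 = 22.4 kPa.
For the ½γBN_γ term take γ' = 17.5 − 9.81 = 7.69 kN/m³ (soil below base is submerged).
c·N_c·s_c = 19 × 19.3 × 1.3 = 476.71 kPa
q·N_q = 22.4 × 9.6 = 215.04 kPa
0.5·γ·B·N_γ·s_γ = 0.5 × 7.69 × 1.06 × 5.75 × 0.8 = 18.748 kPa
q_ult = 476.71 + 215.04 + 18.748 = 710.5 kPa.
q_all = 710.5 / 3.5 = 203 kPa.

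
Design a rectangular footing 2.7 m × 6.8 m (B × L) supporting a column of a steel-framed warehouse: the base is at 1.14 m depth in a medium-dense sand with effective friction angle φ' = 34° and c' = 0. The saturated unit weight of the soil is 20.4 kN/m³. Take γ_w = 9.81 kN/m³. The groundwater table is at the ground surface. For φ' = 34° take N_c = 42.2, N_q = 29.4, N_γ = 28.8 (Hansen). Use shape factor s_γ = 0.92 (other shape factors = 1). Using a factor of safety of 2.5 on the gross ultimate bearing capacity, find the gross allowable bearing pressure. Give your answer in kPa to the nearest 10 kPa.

q_all ≈ 290 kPa

Water table at ground surface, so effective unit weight γ' = 20.4 − 9.81 = 10.59 kN/m³ is used throughout; overburden q = 10.59 × 1.14 = 12.073 kPa; the same γ' applies in the ½γBN_γ term.
Surcharge term q·N_q = 12.073 × 29.4 = 354.93 kPa; self-weight term 0.5·γ·B·N_γ·s_γ = 0.5 × 10.59 × 2.7 × 28.8 × 0.92 = 378.8 kPa.
q_ult = 354.93 + 378.8 = 733.73 kPa.
q_all = 733.73 / 2.5 = 293.49 kPa.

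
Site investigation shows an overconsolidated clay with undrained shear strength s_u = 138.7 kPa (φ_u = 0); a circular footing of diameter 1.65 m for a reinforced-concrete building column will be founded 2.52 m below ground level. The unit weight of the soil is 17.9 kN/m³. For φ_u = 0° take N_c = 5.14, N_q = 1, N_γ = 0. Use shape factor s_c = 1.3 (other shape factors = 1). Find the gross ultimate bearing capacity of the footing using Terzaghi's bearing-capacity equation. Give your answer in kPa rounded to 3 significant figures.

q_ult ≈ 972 kPa

q = γ·D_f = 17.9 × 2.52 = 45.108 kPa.
c·N_c·s_c = 138.7 × 5.14 × 1.3 = 926.79 kPa
q·N_q = 45.108 × 1 = 45.108 kPa
q_ult = 926.79 + 45.108 = 971.9 kPa.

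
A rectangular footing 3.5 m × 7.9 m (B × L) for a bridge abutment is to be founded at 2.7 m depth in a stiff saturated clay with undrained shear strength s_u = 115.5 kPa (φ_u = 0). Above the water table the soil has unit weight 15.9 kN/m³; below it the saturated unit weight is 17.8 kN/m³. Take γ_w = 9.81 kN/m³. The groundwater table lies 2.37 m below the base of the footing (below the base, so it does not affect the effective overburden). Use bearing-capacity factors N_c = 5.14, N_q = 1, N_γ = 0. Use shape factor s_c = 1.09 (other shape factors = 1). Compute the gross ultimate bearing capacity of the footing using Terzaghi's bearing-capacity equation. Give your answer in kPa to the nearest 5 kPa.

Effective surcharge at the founding depth q = γ·D_f = 15.9 × 2.7 = 42.93 kPa.
q_ult = c·N_c·s_c + q·N_q
     = 115.5 × 5.14 × 1.09 + 42.93 × 1
     = 647.1 + 42.93 = 690.03 kPa.

q_ult ≈ 690 kPa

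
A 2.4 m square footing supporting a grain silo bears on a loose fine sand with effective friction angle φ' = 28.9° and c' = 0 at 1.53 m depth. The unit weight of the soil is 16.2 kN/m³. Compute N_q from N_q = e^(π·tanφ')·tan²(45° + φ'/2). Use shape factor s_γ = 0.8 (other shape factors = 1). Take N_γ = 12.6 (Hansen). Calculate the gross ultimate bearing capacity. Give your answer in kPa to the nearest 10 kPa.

tan28.9° = 0.552, so N_q = e^(π×0.552)·tan²(59.45°) = 5.665 × 2.871 = 16.26.
Effective surcharge at the founding depth q = γ·D_f = 16.2 × 1.53 = 24.786 kPa.
q_ult = q·N_q + 0.5·γ·B·N_γ·s_γ
     = 24.786 × 16.261 + 0.5 × 16.2 × 2.4 × 12.6 × 0.8
     = 403.04 + 195.96 = 599 kPa.

q_ult ≈ 600 kPa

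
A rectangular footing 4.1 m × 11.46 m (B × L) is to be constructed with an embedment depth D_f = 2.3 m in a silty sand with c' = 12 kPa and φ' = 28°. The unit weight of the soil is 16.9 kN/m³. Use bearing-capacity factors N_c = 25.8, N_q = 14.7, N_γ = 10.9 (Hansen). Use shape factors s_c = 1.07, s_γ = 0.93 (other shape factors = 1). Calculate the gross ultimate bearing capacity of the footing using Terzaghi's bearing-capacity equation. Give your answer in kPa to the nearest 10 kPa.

Overburden at base level: q = 16.9 × 2.3 = 38.87 kPa.
Cohesion term c·N_c·s_c = 12 × 25.8 × 1.07 = 331.27 kPa; surcharge term q·N_q = 38.87 × 14.7 = 571.39 kPa; self-weight term 0.5·γ·B·N_γ·s_γ = 0.5 × 16.9 × 4.1 × 10.9 × 0.93 = 351.2 kPa.
q_ult = 331.27 + 571.39 + 351.2 = 1253.9 kPa.

q_ult ≈ 1250 kPa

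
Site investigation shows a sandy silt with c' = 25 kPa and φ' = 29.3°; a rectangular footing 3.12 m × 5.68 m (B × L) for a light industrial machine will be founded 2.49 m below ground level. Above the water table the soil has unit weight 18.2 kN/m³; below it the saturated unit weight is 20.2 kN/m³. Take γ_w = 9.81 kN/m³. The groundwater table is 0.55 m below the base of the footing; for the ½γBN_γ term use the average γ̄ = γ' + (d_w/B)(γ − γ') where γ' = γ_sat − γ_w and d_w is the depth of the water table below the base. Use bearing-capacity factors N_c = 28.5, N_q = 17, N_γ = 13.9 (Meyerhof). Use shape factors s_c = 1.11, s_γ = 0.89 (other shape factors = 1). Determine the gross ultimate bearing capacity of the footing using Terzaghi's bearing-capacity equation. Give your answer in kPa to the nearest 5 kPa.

q = γ·D_f = 18.2 × 2.49 = 45.318 kPa.
γ' = 10.39 kN/m³; averaging over the depth B below the base, γ̄ = γ' + (d_w/B)(γ − γ') = 11.767 kN/m³.
c·N_c·s_c = 25 × 28.5 × 1.11 = 790.88 kPa
q·N_q = 45.318 × 17 = 770.41 kPa
0.5·γ·B·N_γ·s_γ = 0.5 × 11.767 × 3.12 × 13.9 × 0.89 = 227.08 kPa
q_ult = 790.88 + 770.41 + 227.08 = 1788.4 kPa.

q_ult ≈ 1790 kPa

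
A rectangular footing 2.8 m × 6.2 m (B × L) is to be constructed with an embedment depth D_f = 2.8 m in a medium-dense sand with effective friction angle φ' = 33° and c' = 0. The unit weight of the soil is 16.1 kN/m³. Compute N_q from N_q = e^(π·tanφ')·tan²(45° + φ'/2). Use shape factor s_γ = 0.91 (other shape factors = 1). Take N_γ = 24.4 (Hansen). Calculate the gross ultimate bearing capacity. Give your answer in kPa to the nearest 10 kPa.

q_ult ≈ 1680 kPa

tan33° = 0.6494, so N_q = e^(π×0.6494)·tan²(61.5°) = 7.692 × 3.392 = 26.09.
q = γ·D_f = 16.1 × 2.8 = 45.08 kPa.
q·N_q = 45.08 × 26.092 = 1176.2 kPa
0.5·γ·B·N_γ·s_γ = 0.5 × 16.1 × 2.8 × 24.4 × 0.91 = 500.48 kPa
q_ult = 1176.2 + 500.48 = 1676.7 kPa.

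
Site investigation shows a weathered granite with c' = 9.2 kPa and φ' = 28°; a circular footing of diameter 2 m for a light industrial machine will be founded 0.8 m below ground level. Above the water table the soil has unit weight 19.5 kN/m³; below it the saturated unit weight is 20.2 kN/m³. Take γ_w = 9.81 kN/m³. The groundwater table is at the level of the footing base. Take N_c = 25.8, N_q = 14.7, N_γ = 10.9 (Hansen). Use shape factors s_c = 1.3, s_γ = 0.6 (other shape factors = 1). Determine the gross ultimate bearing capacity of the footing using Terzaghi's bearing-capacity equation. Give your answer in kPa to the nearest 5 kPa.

q_ult ≈ 605 kPa

q = γ·D_f = 19.5 × 0.8 = 15.6 kPa.
For the ½γBN_γ term take γ' = 20.2 − 9.81 = 10.39 kN/m³ (soil below base is submerged).
c·N_c·s_c = 9.2 × 25.8 × 1.3 = 308.57 kPa
q·N_q = 15.6 × 14.7 = 229.32 kPa
0.5·γ·B·N_γ·s_γ = 0.5 × 10.39 × 2 × 10.9 × 0.6 = 67.951 kPa
q_ult = 308.57 + 229.32 + 67.951 = 605.84 kPa.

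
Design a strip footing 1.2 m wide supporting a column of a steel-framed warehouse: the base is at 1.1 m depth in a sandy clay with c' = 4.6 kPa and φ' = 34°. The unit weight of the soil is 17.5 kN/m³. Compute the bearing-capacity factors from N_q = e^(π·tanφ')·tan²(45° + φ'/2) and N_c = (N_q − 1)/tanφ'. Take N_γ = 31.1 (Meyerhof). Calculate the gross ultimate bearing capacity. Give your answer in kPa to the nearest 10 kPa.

tan34° = 0.6745, so N_q = e^(π×0.6745)·tan²(62°) = 8.323 × 3.537 = 29.44.
N_c = (29.44 − 1)/tan34° = 42.16.
q = γ·D_f = 17.5 × 1.1 = 19.25 kPa.
c·N_c = 4.6 × 42.164 = 193.95 kPa
q·N_q = 19.25 × 29.44 = 566.72 kPa
0.5·γ·B·N_γ = 0.5 × 17.5 × 1.2 × 31.1 = 326.55 kPa
q_ult = 193.95 + 566.72 + 326.55 = 1087.2 kPa.

q_ult ≈ 1090 kPa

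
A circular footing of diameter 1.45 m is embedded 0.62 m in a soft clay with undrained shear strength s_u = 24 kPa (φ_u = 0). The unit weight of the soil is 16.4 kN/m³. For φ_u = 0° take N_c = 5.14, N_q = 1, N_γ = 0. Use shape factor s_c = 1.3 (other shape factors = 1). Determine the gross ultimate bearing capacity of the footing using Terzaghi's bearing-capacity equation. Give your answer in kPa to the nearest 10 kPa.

q_ult ≈ 170 kPa

Overburden at base level: q = 16.4 × 0.62 = 10.168 kPa.
Cohesion term c·N_c·s_c = 24 × 5.14 × 1.3 = 160.37 kPa; surcharge term q·N_q = 10.168 × 1 = 10.168 kPa.
q_ult = 160.37 + 10.168 = 170.54 kPa.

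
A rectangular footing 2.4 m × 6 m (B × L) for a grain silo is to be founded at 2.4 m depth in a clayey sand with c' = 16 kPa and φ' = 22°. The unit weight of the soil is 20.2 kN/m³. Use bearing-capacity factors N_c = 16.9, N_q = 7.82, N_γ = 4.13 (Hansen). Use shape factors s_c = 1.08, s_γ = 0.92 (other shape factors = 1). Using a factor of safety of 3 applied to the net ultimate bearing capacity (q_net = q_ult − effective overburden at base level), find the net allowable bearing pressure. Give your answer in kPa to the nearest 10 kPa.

Effective surcharge at the founding depth q = γ·D_f = 20.2 × 2.4 = 48.48 kPa.
q_ult = c·N_c·s_c + q·N_q + 0.5·γ·B·N_γ·s_γ
     = 16 × 16.9 × 1.08 + 48.48 × 7.82 + 0.5 × 20.2 × 2.4 × 4.13 × 0.92
     = 292.03 + 379.11 + 92.102 = 763.25 kPa.
Net ultimate: q_net = 763.25 − 48.48 = 714.77 kPa.
q_all(net) = 714.77 / 3 = 238.26 kPa.

q_all(net) ≈ 240 kPa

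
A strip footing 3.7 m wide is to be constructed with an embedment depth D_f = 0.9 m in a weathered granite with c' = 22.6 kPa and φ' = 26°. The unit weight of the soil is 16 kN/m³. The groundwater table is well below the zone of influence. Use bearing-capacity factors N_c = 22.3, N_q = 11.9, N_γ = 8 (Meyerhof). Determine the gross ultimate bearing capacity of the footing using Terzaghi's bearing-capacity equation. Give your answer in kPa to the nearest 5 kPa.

Effective surcharge at the founding depth q = γ·D_f = 16 × 0.9 = 14.4 kPa.
q_ult = c·N_c + q·N_q + 0.5·γ·B·N_γ
     = 22.6 × 22.3 + 14.4 × 11.9 + 0.5 × 16 × 3.7 × 8
     = 503.98 + 171.36 + 236.8 = 912.14 kPa.

q_ult ≈ 910 kPa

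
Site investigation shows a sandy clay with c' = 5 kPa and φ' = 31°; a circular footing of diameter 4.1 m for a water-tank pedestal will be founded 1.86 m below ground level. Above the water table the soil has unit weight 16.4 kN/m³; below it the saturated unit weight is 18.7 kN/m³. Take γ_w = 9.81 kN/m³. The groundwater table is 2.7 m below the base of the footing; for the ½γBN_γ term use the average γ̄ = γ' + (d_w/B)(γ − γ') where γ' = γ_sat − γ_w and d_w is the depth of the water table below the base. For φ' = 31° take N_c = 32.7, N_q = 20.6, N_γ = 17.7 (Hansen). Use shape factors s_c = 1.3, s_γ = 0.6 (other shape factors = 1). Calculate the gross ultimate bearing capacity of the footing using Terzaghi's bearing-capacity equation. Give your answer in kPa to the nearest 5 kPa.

q_ult ≈ 1140 kPa

q = γ·D_f = 16.4 × 1.86 = 30.504 kPa.
γ' = 8.89 kN/m³; averaging over the depth B below the base, γ̄ = γ' + (d_w/B)(γ − γ') = 13.836 kN/m³.
c·N_c·s_c = 5 × 32.7 × 1.3 = 212.55 kPa
q·N_q = 30.504 × 20.6 = 628.38 kPa
0.5·γ·B·N_γ·s_γ = 0.5 × 13.836 × 4.1 × 17.7 × 0.6 = 301.22 kPa
q_ult = 212.55 + 628.38 + 301.22 = 1142.1 kPa.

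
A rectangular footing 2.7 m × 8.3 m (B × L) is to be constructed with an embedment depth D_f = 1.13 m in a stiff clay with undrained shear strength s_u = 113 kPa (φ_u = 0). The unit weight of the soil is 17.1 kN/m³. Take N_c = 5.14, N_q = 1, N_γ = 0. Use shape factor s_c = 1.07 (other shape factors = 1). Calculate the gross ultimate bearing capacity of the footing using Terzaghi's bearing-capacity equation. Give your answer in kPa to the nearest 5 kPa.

q_ult ≈ 640 kPa

Effective surcharge at the founding depth q = γ·D_f = 17.1 × 1.13 = 19.323 kPa.
q_ult = c·N_c·s_c + q·N_q
     = 113 × 5.14 × 1.07 + 19.323 × 1
     = 621.48 + 19.323 = 640.8 kPa.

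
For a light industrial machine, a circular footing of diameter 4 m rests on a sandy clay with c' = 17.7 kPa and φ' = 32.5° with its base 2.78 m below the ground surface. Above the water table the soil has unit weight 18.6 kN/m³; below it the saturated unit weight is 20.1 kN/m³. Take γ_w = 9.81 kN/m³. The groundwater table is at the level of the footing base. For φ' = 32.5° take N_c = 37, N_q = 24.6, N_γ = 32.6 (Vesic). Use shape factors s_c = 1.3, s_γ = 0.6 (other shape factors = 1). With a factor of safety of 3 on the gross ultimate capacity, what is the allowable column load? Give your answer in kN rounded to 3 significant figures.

P_all ≈ 10600 kN

Overburden at base level: q = 18.6 × 2.78 = 51.708 kPa.
Below the base the soil is submerged, so the ½γBN_γ term uses γ' = 20.1 − 9.81 = 10.29 kN/m³.
Cohesion term c·N_c·s_c = 17.7 × 37 × 1.3 = 851.37 kPa; surcharge term q·N_q = 51.708 × 24.6 = 1272 kPa; self-weight term 0.5·γ·B·N_γ·s_γ = 0.5 × 10.29 × 4 × 32.6 × 0.6 = 402.54 kPa.
q_ult = 851.37 + 1272 + 402.54 = 2525.9 kPa.
Gross allowable pressure q_all = 2525.9 / 3 = 841.98 kPa.
Footing area = 12.5664 m², so allowable column load = 841.98 × 12.5664 = 10581 kN.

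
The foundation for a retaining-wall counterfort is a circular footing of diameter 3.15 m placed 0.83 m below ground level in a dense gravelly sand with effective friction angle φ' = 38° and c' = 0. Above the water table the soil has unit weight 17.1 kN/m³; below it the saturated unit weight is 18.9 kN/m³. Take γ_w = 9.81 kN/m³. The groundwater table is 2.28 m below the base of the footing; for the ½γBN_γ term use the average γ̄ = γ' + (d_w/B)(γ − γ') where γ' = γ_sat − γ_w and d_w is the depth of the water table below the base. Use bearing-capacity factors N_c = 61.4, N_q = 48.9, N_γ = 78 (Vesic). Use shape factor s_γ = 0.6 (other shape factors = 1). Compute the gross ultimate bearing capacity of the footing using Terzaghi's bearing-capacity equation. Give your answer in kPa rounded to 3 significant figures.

q_ult ≈ 1790 kPa

q = γ·D_f = 17.1 × 0.83 = 14.193 kPa.
γ' = 9.09 kN/m³; averaging over the depth B below the base, γ̄ = γ' + (d_w/B)(γ − γ') = 14.888 kN/m³.
q·N_q = 14.193 × 48.9 = 694.04 kPa
0.5·γ·B·N_γ·s_γ = 0.5 × 14.888 × 3.15 × 78 × 0.6 = 1097.4 kPa
q_ult = 694.04 + 1097.4 = 1791.4 kPa.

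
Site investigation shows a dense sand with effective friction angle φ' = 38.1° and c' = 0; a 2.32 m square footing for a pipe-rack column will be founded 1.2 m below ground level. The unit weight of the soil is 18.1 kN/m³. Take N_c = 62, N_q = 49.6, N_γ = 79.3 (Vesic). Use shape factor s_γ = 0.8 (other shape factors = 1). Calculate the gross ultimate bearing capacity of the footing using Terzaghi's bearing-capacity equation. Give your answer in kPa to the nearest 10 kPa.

q_ult ≈ 2410 kPa

Overburden at base level: q = 18.1 × 1.2 = 21.72 kPa.
Surcharge term q·N_q = 21.72 × 49.6 = 1077.3 kPa; self-weight term 0.5·γ·B·N_γ·s_γ = 0.5 × 18.1 × 2.32 × 79.3 × 0.8 = 1332 kPa.
q_ult = 1077.3 + 1332 = 2409.3 kPa.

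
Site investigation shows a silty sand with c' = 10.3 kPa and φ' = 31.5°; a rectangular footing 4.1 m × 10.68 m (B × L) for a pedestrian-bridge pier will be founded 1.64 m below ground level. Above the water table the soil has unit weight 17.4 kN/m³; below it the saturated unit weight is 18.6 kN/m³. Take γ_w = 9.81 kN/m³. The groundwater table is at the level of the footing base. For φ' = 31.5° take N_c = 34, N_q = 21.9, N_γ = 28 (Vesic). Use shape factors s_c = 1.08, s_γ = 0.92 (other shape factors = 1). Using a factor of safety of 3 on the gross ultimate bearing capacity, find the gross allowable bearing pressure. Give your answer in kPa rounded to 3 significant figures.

Overburden at base level: q = 17.4 × 1.64 = 28.536 kPa.
Below the base the soil is submerged, so the ½γBN_γ term uses γ' = 18.6 − 9.81 = 8.79 kN/m³.
Cohesion term c·N_c·s_c = 10.3 × 34 × 1.08 = 378.22 kPa; surcharge term q·N_q = 28.536 × 21.9 = 624.94 kPa; self-weight term 0.5·γ·B·N_γ·s_γ = 0.5 × 8.79 × 4.1 × 28 × 0.92 = 464.18 kPa.
q_ult = 378.22 + 624.94 + 464.18 = 1467.3 kPa.
q_all = 1467.3 / 3 = 489.11 kPa.

q_all ≈ 489 kPa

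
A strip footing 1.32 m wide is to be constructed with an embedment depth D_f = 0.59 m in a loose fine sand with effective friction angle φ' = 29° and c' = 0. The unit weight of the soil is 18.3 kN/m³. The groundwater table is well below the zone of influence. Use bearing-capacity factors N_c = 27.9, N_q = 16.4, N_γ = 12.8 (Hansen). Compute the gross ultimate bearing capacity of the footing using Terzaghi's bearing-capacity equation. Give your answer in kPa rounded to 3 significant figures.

q_ult ≈ 332 kPa

q = γ·D_f = 18.3 × 0.59 = 10.797 kPa.
q·N_q = 10.797 × 16.4 = 177.07 kPa
0.5·γ·B·N_γ = 0.5 × 18.3 × 1.32 × 12.8 = 154.6 kPa
q_ult = 177.07 + 154.6 = 331.67 kPa.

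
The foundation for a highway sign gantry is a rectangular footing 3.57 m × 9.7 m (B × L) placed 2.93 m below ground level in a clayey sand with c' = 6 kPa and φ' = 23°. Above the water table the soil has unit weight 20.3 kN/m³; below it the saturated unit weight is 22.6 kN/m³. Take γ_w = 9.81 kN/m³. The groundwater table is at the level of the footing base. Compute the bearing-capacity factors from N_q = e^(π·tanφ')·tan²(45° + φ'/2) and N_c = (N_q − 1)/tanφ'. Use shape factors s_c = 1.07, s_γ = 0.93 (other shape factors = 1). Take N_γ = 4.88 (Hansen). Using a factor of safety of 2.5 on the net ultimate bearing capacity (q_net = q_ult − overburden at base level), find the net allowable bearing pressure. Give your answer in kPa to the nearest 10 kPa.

N_q = e^(π·tan23°)·tan²(56.5°) = 8.66; N_c = (N_q − 1)/tanφ' = 18.05.
Overburden at base level: q = 20.3 × 2.93 = 59.479 kPa.
Below the base the soil is submerged, so the ½γBN_γ term uses γ' = 22.6 − 9.81 = 12.79 kN/m³.
Cohesion term c·N_c·s_c = 6 × 18.049 × 1.07 = 115.87 kPa; surcharge term q·N_q = 59.479 × 8.6612 = 515.16 kPa; self-weight term 0.5·γ·B·N_γ·s_γ = 0.5 × 12.79 × 3.57 × 4.88 × 0.93 = 103.61 kPa.
q_ult = 115.87 + 515.16 + 103.61 = 734.64 kPa.
q_net = 734.64 − 59.479 = 675.16 kPa.
q_all(net) = 675.16 / 2.5 = 270.07 kPa.

q_all(net) ≈ 270 kPa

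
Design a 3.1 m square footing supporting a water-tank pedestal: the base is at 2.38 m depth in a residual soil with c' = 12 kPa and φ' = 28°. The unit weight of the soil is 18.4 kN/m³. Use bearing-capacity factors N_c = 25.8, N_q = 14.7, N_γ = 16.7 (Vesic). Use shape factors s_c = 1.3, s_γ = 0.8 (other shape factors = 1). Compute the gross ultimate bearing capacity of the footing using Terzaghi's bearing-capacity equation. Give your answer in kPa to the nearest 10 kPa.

q_ult ≈ 1430 kPa

Effective surcharge at the founding depth q = γ·D_f = 18.4 × 2.38 = 43.792 kPa.
q_ult = c·N_c·s_c + q·N_q + 0.5·γ·B·N_γ·s_γ
     = 12 × 25.8 × 1.3 + 43.792 × 14.7 + 0.5 × 18.4 × 3.1 × 16.7 × 0.8
     = 402.48 + 643.74 + 381.03 = 1427.2 kPa.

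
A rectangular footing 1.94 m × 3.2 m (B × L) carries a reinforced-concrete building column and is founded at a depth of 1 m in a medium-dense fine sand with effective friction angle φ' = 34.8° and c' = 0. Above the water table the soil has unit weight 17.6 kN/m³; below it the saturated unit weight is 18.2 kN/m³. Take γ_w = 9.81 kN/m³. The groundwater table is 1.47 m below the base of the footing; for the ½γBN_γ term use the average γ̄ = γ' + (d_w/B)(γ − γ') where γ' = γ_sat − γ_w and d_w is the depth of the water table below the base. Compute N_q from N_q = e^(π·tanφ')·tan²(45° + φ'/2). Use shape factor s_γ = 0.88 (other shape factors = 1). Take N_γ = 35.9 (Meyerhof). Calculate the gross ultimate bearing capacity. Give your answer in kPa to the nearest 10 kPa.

q_ult ≈ 1040 kPa

tan34.8° = 0.695, so N_q = e^(π×0.695)·tan²(62.4°) = 8.877 × 3.659 = 32.48.
q = γ·D_f = 17.6 × 1 = 17.6 kPa.
γ' = 8.39 kN/m³; averaging over the depth B below the base, γ̄ = γ' + (d_w/B)(γ − γ') = 15.369 kN/m³.
q·N_q = 17.6 × 32.48 = 571.65 kPa
0.5·γ·B·N_γ·s_γ = 0.5 × 15.369 × 1.94 × 35.9 × 0.88 = 470.96 kPa
q_ult = 571.65 + 470.96 = 1042.6 kPa.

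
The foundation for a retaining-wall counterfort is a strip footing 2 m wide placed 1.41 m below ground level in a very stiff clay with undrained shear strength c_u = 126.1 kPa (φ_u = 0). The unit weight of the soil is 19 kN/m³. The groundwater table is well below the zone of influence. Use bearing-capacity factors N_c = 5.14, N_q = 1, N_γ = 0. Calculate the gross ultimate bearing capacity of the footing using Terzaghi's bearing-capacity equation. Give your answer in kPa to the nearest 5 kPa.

Effective surcharge at the founding depth q = γ·D_f = 19 × 1.41 = 26.79 kPa.
q_ult = c·N_c + q·N_q
     = 126.1 × 5.14 + 26.79 × 1
     = 648.15 + 26.79 = 674.94 kPa.

q_ult ≈ 675 kPa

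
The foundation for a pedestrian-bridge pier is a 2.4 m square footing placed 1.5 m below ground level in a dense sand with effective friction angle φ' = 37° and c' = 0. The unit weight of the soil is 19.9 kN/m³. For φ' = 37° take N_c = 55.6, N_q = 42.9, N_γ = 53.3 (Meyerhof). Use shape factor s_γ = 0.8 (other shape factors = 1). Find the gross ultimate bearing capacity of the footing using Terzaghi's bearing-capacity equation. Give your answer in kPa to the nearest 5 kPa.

Effective surcharge at the founding depth q = γ·D_f = 19.9 × 1.5 = 29.85 kPa.
q_ult = q·N_q + 0.5·γ·B·N_γ·s_γ
     = 29.85 × 42.9 + 0.5 × 19.9 × 2.4 × 53.3 × 0.8
     = 1280.6 + 1018.2 = 2298.8 kPa.

q_ult ≈ 2300 kPa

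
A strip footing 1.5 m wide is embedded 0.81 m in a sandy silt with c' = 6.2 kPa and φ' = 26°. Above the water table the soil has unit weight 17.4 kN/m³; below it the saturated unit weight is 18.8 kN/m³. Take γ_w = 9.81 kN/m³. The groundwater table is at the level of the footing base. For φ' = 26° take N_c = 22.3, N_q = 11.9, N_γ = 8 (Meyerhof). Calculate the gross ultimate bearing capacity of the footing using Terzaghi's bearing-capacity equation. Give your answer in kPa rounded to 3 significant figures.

Effective surcharge at the founding depth q = γ·D_f = 17.4 × 0.81 = 14.094 kPa.
The water table coincides with the base, so in the self-weight term γ → γ' = 8.99 kN/m³.
q_ult = c·N_c + q·N_q + 0.5·γ·B·N_γ
     = 6.2 × 22.3 + 14.094 × 11.9 + 0.5 × 8.99 × 1.5 × 8
     = 138.26 + 167.72 + 53.94 = 359.92 kPa.

q_ult ≈ 360 kPa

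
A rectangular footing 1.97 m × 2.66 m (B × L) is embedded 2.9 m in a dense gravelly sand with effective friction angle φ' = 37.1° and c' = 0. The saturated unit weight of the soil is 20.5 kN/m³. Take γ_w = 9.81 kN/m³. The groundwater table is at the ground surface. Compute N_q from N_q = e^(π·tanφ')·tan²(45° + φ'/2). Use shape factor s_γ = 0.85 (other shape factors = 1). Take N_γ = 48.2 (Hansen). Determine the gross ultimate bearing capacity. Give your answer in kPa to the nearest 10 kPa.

q_ult ≈ 1780 kPa

tan37.1° = 0.7563, so N_q = e^(π×0.7563)·tan²(63.55°) = 10.761 × 4.04 = 43.48.
γ' = 20.5 − 9.81 = 10.69 kN/m³ (submerged throughout). q = 10.69 × 2.9 = 31.001 kPa; the same γ' applies in the ½γBN_γ term.
q·N_q = 31.001 × 43.481 = 1347.9 kPa
0.5·γ·B·N_γ·s_γ = 0.5 × 10.69 × 1.97 × 48.2 × 0.85 = 431.4 kPa
q_ult = 1347.9 + 431.4 = 1779.3 kPa.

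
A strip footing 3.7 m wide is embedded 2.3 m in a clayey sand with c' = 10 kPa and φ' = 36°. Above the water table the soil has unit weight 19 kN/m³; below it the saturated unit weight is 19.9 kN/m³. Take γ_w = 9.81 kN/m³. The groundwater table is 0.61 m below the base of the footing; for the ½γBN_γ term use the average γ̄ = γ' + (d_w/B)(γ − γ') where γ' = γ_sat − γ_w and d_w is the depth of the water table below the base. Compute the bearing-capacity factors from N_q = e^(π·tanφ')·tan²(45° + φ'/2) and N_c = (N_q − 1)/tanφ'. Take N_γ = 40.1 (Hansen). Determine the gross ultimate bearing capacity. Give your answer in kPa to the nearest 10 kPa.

tan36° = 0.7265, so N_q = e^(π×0.7265)·tan²(63°) = 9.801 × 3.852 = 37.75.
N_c = (37.75 − 1)/tan36° = 50.59.
q = γ·D_f = 19 × 2.3 = 43.7 kPa.
γ' = 10.09 kN/m³; averaging over the depth B below the base, γ̄ = γ' + (d_w/B)(γ − γ') = 11.559 kN/m³.
c·N_c = 10 × 50.585 = 505.85 kPa
q·N_q = 43.7 × 37.752 = 1649.8 kPa
0.5·γ·B·N_γ = 0.5 × 11.559 × 3.7 × 40.1 = 857.5 kPa
q_ult = 505.85 + 1649.8 + 857.5 = 3013.1 kPa.

q_ult ≈ 3010 kPa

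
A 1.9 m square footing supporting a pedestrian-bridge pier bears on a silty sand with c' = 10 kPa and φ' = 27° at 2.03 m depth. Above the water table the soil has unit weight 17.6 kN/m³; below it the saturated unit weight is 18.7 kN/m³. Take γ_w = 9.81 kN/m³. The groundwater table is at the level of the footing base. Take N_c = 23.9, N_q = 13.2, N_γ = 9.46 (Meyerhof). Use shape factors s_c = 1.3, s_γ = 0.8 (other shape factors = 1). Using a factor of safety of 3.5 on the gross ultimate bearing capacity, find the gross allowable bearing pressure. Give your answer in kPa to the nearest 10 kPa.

q_all ≈ 240 kPa

q = γ·D_f = 17.6 × 2.03 = 35.728 kPa.
For the ½γBN_γ term take γ' = 18.7 − 9.81 = 8.89 kN/m³ (soil below base is submerged).
c·N_c·s_c = 10 × 23.9 × 1.3 = 310.7 kPa
q·N_q = 35.728 × 13.2 = 471.61 kPa
0.5·γ·B·N_γ·s_γ = 0.5 × 8.89 × 1.9 × 9.46 × 0.8 = 63.916 kPa
q_ult = 310.7 + 471.61 + 63.916 = 846.23 kPa.
q_all = 846.23 / 3.5 = 241.78 kPa.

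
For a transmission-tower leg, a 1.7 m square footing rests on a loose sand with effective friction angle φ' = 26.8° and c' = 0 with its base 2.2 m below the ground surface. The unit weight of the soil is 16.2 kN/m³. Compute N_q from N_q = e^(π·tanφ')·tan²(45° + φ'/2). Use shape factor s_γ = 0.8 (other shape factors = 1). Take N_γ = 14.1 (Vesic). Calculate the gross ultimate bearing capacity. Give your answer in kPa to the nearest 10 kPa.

tan26.8° = 0.5051, so N_q = e^(π×0.5051)·tan²(58.4°) = 4.889 × 2.642 = 12.92.
Effective surcharge at the founding depth q = γ·D_f = 16.2 × 2.2 = 35.64 kPa.
q_ult = q·N_q + 0.5·γ·B·N_γ·s_γ
     = 35.64 × 12.917 + 0.5 × 16.2 × 1.7 × 14.1 × 0.8
     = 460.36 + 155.33 = 615.68 kPa.

q_ult ≈ 620 kPa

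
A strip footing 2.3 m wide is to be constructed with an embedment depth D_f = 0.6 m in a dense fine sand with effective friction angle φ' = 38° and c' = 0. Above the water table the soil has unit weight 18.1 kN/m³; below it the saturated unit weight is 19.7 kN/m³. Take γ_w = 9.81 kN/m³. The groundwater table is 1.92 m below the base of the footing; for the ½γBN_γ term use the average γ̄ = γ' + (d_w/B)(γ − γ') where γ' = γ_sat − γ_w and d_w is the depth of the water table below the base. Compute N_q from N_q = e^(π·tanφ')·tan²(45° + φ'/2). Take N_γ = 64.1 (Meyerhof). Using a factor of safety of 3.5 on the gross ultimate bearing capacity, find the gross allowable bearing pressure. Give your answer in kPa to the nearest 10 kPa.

N_q = e^(π·tan38°)·tan²(64°) = 48.93.
q = γ·D_f = 18.1 × 0.6 = 10.86 kPa.
γ' = 9.89 kN/m³; averaging over the depth B below the base, γ̄ = γ' + (d_w/B)(γ − γ') = 16.744 kN/m³.
q·N_q = 10.86 × 48.933 = 531.42 kPa
0.5·γ·B·N_γ = 0.5 × 16.744 × 2.3 × 64.1 = 1234.3 kPa
q_ult = 531.42 + 1234.3 = 1765.7 kPa.
q_all = 1765.7 / 3.5 = 504.48 kPa.

q_all ≈ 500 kPa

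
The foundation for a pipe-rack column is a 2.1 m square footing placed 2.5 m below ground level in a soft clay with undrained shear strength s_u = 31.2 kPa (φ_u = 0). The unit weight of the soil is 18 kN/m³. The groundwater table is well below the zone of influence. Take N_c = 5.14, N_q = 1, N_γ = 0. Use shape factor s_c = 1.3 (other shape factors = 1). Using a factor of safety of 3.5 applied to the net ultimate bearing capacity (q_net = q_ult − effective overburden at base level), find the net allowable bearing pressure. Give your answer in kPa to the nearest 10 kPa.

q_all(net) ≈ 60 kPa

q = γ·D_f = 18 × 2.5 = 45 kPa.
c·N_c·s_c = 31.2 × 5.14 × 1.3 = 208.48 kPa
q·N_q = 45 × 1 = 45 kPa
q_ult = 208.48 + 45 = 253.48 kPa.
Net ultimate: q_net = 253.48 − 45 = 208.48 kPa.
q_all(net) = 208.48 / 3.5 = 59.565 kPa.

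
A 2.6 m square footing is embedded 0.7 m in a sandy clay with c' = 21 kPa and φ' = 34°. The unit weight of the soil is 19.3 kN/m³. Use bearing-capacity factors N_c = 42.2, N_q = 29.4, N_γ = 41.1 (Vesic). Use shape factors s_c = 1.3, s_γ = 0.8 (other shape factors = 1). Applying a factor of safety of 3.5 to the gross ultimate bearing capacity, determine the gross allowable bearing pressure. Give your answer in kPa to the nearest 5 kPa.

Effective surcharge at the founding depth q = γ·D_f = 19.3 × 0.7 = 13.51 kPa.
q_ult = c·N_c·s_c + q·N_q + 0.5·γ·B·N_γ·s_γ
     = 21 × 42.2 × 1.3 + 13.51 × 29.4 + 0.5 × 19.3 × 2.6 × 41.1 × 0.8
     = 1152.1 + 397.19 + 824.96 = 2374.2 kPa.
q_all = q_ult / FS = 2374.2 / 3.5 = 678.35 kPa.

q_all ≈ 680 kPa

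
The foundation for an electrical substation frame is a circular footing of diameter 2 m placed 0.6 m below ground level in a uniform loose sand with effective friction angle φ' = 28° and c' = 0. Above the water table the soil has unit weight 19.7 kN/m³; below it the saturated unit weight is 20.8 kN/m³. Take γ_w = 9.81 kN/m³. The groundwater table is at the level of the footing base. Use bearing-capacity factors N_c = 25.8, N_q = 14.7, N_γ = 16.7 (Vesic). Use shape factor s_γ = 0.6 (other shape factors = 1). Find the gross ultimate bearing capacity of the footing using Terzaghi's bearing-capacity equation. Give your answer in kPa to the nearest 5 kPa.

q = γ·D_f = 19.7 × 0.6 = 11.82 kPa.
For the ½γBN_γ term take γ' = 20.8 − 9.81 = 10.99 kN/m³ (soil below base is submerged).
q·N_q = 11.82 × 14.7 = 173.75 kPa
0.5·γ·B·N_γ·s_γ = 0.5 × 10.99 × 2 × 16.7 × 0.6 = 110.12 kPa
q_ult = 173.75 + 110.12 = 283.87 kPa.

q_ult ≈ 285 kPa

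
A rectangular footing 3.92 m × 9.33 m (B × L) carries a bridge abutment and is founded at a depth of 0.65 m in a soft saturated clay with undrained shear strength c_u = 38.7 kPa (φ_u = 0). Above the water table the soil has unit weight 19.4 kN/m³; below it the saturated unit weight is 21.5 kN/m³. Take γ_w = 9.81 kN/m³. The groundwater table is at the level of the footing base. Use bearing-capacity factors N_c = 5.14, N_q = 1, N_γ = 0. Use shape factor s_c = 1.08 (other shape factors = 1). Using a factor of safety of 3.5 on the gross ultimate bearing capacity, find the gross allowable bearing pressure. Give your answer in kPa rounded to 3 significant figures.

q = γ·D_f = 19.4 × 0.65 = 12.61 kPa.
c·N_c·s_c = 38.7 × 5.14 × 1.08 = 214.83 kPa
q·N_q = 12.61 × 1 = 12.61 kPa
q_ult = 214.83 + 12.61 = 227.44 kPa.
q_all = 227.44 / 3.5 = 64.983 kPa.

q_all ≈ 65 kPa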